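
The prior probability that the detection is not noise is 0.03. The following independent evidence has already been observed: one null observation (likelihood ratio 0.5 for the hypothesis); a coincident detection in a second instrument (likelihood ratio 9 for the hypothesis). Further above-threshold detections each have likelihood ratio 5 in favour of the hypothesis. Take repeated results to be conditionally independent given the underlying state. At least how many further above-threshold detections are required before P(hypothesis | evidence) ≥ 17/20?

3

Prior odds = 0.03/0.97 = 3/97.
Combined Bayes factor of the evidence already in hand = 0.5 × 9 = 4.5.
Odds after that evidence = (3/97) × 4.5 = 27/194.
Target odds = 0.85/0.15 = 17/3.
Need 5ⁿ ≥ 17/3 ÷ (27/194) = 3298/81.
5² = 25 falls short of 3298/81 but 5³ = 125 reaches it, so n = 3.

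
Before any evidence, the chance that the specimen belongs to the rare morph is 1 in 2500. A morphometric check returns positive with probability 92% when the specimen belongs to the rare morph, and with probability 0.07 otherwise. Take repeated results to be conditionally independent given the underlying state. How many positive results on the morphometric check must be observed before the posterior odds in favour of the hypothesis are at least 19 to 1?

Prior odds = 0.0004/0.9996 = 1/2499.
Likelihood ratio of a positive result = 0.92/0.07 = 92/7.
Target odds = 19.
Need (1/2499) × (92/7)ⁿ ≥ 19, i.e. (92/7)ⁿ ≥ 47481.
(92/7)⁴ = 71639296/2401 falls short of 47481 but (92/7)⁵ ≈392147 reaches it, so n = 5.

5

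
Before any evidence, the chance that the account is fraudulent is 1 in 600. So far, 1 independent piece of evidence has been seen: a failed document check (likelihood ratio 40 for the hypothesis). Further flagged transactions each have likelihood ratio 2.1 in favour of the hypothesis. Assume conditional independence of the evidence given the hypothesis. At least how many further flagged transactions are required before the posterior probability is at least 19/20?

8

Prior odds = (1/600)/(599/600) = 1/599.
Bayes factor of the evidence already in hand = 40.
Odds after that evidence = (1/599) × 40 = 40/599.
Target odds = 0.95/0.05 = 19.
Need 2.1ⁿ ≥ 19 ÷ (40/599) = 284.525.
2.1⁷ ≈180.109 falls short of 284.525 but 2.1⁸ ≈378.229 reaches it, so n = 8.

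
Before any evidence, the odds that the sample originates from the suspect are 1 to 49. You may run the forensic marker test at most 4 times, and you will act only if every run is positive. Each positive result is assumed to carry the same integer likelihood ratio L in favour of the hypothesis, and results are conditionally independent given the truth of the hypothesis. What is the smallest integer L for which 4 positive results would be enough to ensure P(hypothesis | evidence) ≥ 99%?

Prior odds = 1/49.
Target odds = 0.99/0.01 = 99.
Need L⁴ ≥ 99 ÷ (1/49) = 4851.
8⁴ = 4096 < 4851 ≤ 6561 = 9⁴, so L = 9.

9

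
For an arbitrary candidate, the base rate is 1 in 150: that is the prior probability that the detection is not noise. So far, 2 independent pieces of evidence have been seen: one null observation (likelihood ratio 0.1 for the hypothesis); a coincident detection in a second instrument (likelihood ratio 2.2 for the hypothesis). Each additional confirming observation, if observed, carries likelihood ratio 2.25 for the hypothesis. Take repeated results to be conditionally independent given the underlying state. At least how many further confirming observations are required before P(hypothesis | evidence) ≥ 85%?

11

Prior odds = (1/150)/(149/150) = 1/149.
Combined Bayes factor of the evidence already in hand = 0.1 × 2.2 = 0.22.
Odds after that evidence = (1/149) × 0.22 = 11/7450.
Target odds = 0.85/0.15 = 17/3.
Need 2.25ⁿ ≥ 17/3 ÷ (11/7450) = 126650/33.
2.25¹⁰ ≈3325.26 falls short of 126650/33 but 2.25¹¹ ≈7481.83 reaches it, so n = 11.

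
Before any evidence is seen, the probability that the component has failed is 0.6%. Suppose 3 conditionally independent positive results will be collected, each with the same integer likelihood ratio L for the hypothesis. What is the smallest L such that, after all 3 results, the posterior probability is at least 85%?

10

Prior odds = 0.006/0.994 = 3/497.
Target odds = 0.85/0.15 = 17/3.
Need L³ ≥ 17/3 ÷ (3/497) = 8449/9.
9³ = 729 < 8449/9 ≤ 1000 = 10³, so L = 10.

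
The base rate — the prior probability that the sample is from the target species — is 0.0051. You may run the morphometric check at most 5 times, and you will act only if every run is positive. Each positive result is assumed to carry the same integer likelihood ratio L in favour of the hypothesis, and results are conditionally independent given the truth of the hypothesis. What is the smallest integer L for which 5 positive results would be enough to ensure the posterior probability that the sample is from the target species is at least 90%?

Prior odds = 0.0051/0.9949 = 51/9949.
Target odds = 0.9/0.1 = 9.
Need L⁵ ≥ 9 ÷ (51/9949) = 29847/17.
4⁵ = 1024 < 29847/17 ≤ 3125 = 5⁵, so L = 5.

5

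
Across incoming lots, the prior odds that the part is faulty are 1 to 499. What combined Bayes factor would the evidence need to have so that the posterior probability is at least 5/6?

Prior odds = 1/499.
Target odds = (5/6)/(1/6) = 5.
Required Bayes factor = 5 ÷ (1/499) = 2495.

2495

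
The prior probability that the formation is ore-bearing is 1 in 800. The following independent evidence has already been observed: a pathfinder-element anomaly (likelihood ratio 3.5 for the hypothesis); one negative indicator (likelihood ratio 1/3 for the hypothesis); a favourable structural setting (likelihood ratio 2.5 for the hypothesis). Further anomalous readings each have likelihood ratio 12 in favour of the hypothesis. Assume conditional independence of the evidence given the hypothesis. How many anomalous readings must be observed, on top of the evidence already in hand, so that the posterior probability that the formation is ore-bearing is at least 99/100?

Prior odds = 0.00125/0.99875 = 1/799.
Combined Bayes factor of the evidence already in hand = 3.5 × (1/3) × 2.5 = 35/12.
Odds after that evidence = (1/799) × 35/12 = 35/9588.
Target odds = 0.99/0.01 = 99.
Need 12ⁿ ≥ 99 ÷ (35/9588) = 949212/35.
12⁴ = 20736 falls short of 949212/35 but 12⁵ = 248832 reaches it, so n = 5.

5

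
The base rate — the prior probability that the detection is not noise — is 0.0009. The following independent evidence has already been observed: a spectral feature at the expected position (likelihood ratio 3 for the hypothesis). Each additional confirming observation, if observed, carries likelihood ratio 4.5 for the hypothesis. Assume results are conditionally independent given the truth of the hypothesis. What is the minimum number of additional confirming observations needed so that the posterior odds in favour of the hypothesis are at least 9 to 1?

Prior odds = 0.0009/0.9991 = 9/9991.
Bayes factor of the evidence already in hand = 3.
Odds after that evidence = (9/9991) × 3 = 27/9991.
Target odds = 9.
Need 4.5ⁿ ≥ 9 ÷ (27/9991) = 9991/3.
4.5⁵ = 1845.28125 falls short of 9991/3 but 4.5⁶ = 8303.765625 reaches it, so n = 6.

6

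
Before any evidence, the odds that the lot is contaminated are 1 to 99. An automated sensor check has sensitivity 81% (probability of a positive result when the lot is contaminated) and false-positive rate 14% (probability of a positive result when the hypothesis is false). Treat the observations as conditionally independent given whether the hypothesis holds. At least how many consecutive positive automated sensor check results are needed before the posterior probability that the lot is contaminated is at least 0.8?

4

Prior odds = 1/99.
Likelihood ratio of a positive result = 0.81/0.14 = 81/14.
Target posterior odds = 0.8/0.2 = 4.
Require (81/14)ⁿ ≥ 4 ÷ (1/99) = 396.
(81/14)³ = 531441/2744 falls short of 396 but (81/14)⁴ = 43046721/38416 reaches it, so n = 4.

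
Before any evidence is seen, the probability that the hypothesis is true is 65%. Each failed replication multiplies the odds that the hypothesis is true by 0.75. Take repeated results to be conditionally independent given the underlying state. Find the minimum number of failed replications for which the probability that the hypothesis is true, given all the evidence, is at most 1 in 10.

10

Prior odds = 0.65/0.35 = 13/7.
Likelihood ratio per failed replication = 0.75.
Target posterior odds = 0.1/0.9 = 1/9.
Need (13/7) × 0.75ⁿ ≤ 1/9, i.e. 0.75ⁿ ≤ 7/117.
0.75⁹ = 19683/262144 is still above 7/117 but 0.75¹⁰ = 59049/1048576 is at or below it, so n = 10.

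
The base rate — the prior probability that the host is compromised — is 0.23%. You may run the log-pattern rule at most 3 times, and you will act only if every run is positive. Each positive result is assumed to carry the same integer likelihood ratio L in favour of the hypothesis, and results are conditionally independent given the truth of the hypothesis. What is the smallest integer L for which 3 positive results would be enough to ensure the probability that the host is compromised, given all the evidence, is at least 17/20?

14

Prior odds = 0.0023/0.9977 = 23/9977.
Target odds = 0.85/0.15 = 17/3.
Need L³ ≥ 17/3 ÷ (23/9977) = 169609/69.
13³ = 2197 < 169609/69 ≤ 2744 = 14³, so L = 14.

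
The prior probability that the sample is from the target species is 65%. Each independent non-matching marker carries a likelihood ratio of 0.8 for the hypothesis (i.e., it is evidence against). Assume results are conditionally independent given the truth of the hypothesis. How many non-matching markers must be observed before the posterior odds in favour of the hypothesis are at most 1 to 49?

Prior odds = 0.65/0.35 = 13/7.
Likelihood ratio per non-matching marker = 0.8.
Target odds = 1/49.
Need (13/7) × 0.8ⁿ ≤ 1/49, i.e. 0.8ⁿ ≤ 1/91.
0.8²⁰ ≈0.0115292 is still above 1/91 but 0.8²¹ ≈0.00922337 is at or below it, so n = 21.

21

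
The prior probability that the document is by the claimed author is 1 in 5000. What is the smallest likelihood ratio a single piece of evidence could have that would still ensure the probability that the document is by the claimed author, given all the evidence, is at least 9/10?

44991

Prior odds = 0.0002/0.9998 = 1/4999.
Target odds = 0.9/0.1 = 9.
Required Bayes factor = 9 ÷ (1/4999) = 44991.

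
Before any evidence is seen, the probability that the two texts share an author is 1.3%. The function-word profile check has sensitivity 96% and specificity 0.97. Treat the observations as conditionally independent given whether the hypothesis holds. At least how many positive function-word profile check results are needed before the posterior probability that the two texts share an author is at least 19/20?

3

Prior odds: 0.013 ÷ 0.987 = 13/987.
False-positive rate = 1 − 0.97 = 0.03; likelihood ratio of a positive = 0.96/0.03 = 32.
Target odds: 0.95 ÷ 0.05 = 19.
Require 32ⁿ ≥ 19 ÷ (13/987) = 18753/13.
32² = 1024 falls short of 18753/13 but 32³ = 32768 reaches it, so n = 3.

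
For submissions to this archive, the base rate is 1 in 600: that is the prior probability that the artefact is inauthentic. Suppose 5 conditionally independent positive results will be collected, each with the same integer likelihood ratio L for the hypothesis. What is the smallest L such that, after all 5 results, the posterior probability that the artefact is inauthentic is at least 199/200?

11

Prior odds = (1/600)/(599/600) = 1/599.
Target odds = 0.995/0.005 = 199.
Need L⁵ ≥ 199 ÷ (1/599) = 119201.
10⁵ = 100000 < 119201 ≤ 161051 = 11⁵, so L = 11.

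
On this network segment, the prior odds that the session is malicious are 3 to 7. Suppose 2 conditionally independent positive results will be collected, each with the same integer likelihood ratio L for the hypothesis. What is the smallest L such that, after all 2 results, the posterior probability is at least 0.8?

4

Prior odds = 3/7.
Target odds = 0.8/0.2 = 4.
Need L² ≥ 4 ÷ (3/7) = 28/3.
3² = 9 < 28/3 ≤ 16 = 4², so L = 4.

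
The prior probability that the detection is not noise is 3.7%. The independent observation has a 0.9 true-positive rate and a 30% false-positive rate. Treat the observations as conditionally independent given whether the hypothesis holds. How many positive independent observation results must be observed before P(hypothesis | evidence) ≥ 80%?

Prior odds = 0.037/0.963 = 37/963.
Likelihood ratio of a positive result = 0.9/0.3 = 3.
Target posterior odds = 0.8/0.2 = 4.
Require 3ⁿ ≥ 4 ÷ (37/963) = 3852/37.
3⁴ = 81 falls short of 3852/37 but 3⁵ = 243 reaches it, so n = 5.

5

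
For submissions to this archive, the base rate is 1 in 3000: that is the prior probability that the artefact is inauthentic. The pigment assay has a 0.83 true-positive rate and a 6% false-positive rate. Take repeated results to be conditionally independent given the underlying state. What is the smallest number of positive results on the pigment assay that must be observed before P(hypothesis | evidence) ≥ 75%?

4

Prior odds: (1/3000) ÷ (2999/3000) = 1/2999.
Likelihood ratio of a positive result = 0.83/0.06 = 83/6.
Target posterior odds = 0.75/0.25 = 3.
Need (1/2999) × (83/6)ⁿ ≥ 3, i.e. (83/6)ⁿ ≥ 8997.
(83/6)³ = 571787/216 falls short of 8997 but (83/6)⁴ = 47458321/1296 reaches it, so n = 4.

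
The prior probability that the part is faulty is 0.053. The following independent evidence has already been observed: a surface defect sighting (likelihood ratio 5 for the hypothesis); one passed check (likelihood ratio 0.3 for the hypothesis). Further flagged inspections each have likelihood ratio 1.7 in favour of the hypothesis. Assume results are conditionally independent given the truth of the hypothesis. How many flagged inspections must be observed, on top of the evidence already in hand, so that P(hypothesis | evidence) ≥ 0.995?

15

Prior odds = 0.053/0.947 = 53/947.
Combined Bayes factor of the evidence already in hand = 5 × 0.3 = 1.5.
Odds after that evidence = (53/947) × 1.5 = 159/1894.
Target odds = 0.995/0.005 = 199.
Need 1.7ⁿ ≥ 199 ÷ (159/1894) = 376906/159.
1.7¹⁴ ≈1683.78 falls short of 376906/159 but 1.7¹⁵ ≈2862.42 reaches it, so n = 15.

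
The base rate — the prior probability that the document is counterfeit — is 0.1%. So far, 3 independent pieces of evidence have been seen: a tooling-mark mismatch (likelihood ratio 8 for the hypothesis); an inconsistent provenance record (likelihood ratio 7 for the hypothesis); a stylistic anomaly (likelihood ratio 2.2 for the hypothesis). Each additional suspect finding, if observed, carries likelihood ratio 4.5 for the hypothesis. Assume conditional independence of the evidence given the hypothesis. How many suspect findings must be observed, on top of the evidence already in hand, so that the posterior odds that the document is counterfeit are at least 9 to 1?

Prior odds = 0.001/0.999 = 1/999.
Combined Bayes factor of the evidence already in hand = 8 × 7 × 2.2 = 123.2.
Odds after that evidence = (1/999) × 123.2 = 616/4995.
Target odds = 9.
Need 4.5ⁿ ≥ 9 ÷ (616/4995) = 44955/616.
4.5² = 20.25 falls short of 44955/616 but 4.5³ = 91.125 reaches it, so n = 3.

3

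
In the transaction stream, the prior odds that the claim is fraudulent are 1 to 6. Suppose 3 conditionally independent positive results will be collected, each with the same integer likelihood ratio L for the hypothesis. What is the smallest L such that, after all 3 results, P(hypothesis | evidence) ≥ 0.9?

Prior odds = 1/6.
Target odds = 0.9/0.1 = 9.
Need L³ ≥ 9 ÷ (1/6) = 54.
3³ = 27 < 54 ≤ 64 = 4³, so L = 4.

4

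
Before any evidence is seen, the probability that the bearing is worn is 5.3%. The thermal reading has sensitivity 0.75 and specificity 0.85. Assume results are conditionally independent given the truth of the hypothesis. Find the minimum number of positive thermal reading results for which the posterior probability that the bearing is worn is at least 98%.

5

Prior odds = 0.053/0.947 = 53/947.
False-positive rate = 1 − 0.85 = 0.15; likelihood ratio of a positive = 0.75/0.15 = 5.
Target posterior odds = 0.98/0.02 = 49.
Need (53/947) × 5ⁿ ≥ 49, i.e. 5ⁿ ≥ 46403/53.
5⁴ = 625 falls short of 46403/53 but 5⁵ = 3125 reaches it, so n = 5.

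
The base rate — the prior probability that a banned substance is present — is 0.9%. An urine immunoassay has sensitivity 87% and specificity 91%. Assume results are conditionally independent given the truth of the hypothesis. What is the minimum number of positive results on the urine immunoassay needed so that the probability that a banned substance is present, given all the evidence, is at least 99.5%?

5

Prior odds: 0.009 ÷ 0.991 = 9/991.
False-positive rate = 1 − 0.91 = 0.09; likelihood ratio of a positive = 0.87/0.09 = 29/3.
Target odds: 0.995 ÷ 0.005 = 199.
Require (29/3)ⁿ ≥ 199 ÷ (9/991) = 197209/9.
(29/3)⁴ = 707281/81 falls short of 197209/9 but (29/3)⁵ = 20511149/243 reaches it, so n = 5.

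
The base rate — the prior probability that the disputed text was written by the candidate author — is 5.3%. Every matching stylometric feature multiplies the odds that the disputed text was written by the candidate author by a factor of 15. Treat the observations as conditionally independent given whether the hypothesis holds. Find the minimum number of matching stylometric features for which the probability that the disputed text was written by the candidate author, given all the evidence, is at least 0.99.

3

Prior odds = 0.053/0.947 = 53/947.
Likelihood ratio per matching stylometric feature = 15.
Target odds: 0.99 ÷ 0.01 = 99.
Need (53/947) × 15ⁿ ≥ 99, i.e. 15ⁿ ≥ 93753/53.
15² = 225 falls short of 93753/53 but 15³ = 3375 reaches it, so n = 3.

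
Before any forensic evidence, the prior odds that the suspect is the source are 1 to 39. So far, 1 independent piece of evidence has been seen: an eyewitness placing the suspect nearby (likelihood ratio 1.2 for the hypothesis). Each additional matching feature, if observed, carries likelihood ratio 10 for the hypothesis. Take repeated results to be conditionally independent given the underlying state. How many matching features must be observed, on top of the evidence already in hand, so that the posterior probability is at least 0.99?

4

Prior odds = 1/39.
Bayes factor of the evidence already in hand = 1.2.
Odds after that evidence = (1/39) × 1.2 = 2/65.
Target odds = 0.99/0.01 = 99.
Need 10ⁿ ≥ 99 ÷ (2/65) = 3217.5.
10³ = 1000 falls short of 3217.5 but 10⁴ = 10000 reaches it, so n = 4.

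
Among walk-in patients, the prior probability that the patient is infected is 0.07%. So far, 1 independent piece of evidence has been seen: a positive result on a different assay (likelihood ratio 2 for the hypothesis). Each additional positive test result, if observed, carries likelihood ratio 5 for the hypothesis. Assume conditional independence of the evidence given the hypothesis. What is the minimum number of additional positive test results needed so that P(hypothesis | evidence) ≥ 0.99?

Prior odds = 0.0007/0.9993 = 7/9993.
Bayes factor of the evidence already in hand = 2.
Odds after that evidence = (7/9993) × 2 = 14/9993.
Target odds = 0.99/0.01 = 99.
Need 5ⁿ ≥ 99 ÷ (14/9993) = 989307/14.
5⁶ = 15625 falls short of 989307/14 but 5⁷ = 78125 reaches it, so n = 7.

7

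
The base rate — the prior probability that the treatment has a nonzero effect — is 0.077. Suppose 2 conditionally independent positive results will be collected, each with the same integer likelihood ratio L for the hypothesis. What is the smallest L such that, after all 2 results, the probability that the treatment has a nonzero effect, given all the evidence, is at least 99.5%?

49

Prior odds = 0.077/0.923 = 77/923.
Target odds = 0.995/0.005 = 199.
Need L² ≥ 199 ÷ (77/923) = 183677/77.
48² = 2304 < 183677/77 ≤ 2401 = 49², so L = 49.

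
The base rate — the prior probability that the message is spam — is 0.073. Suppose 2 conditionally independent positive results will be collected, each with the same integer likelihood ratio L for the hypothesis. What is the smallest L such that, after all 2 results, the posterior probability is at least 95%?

16

Prior odds = 0.073/0.927 = 73/927.
Target odds = 0.95/0.05 = 19.
Need L² ≥ 19 ÷ (73/927) = 17613/73.
15² = 225 < 17613/73 ≤ 256 = 16², so L = 16.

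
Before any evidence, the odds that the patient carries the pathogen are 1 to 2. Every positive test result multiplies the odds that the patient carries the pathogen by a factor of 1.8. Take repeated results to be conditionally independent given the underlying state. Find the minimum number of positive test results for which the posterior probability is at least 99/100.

9

Prior odds = 0.5.
Likelihood ratio per positive test result = 1.8.
Target posterior odds = 0.99/0.01 = 99.
Need 0.5 × 1.8ⁿ ≥ 99, i.e. 1.8ⁿ ≥ 198.
1.8⁸ = 43046721/390625 falls short of 198 but 1.8⁹ = 387420489/1953125 reaches it, so n = 9.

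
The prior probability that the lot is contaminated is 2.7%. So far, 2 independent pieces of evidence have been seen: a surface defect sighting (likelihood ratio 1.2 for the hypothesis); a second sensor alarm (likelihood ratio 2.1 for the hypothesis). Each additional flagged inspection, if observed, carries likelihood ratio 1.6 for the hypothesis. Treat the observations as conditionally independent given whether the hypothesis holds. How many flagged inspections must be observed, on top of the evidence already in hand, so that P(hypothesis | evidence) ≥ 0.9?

Prior odds = 0.027/0.973 = 27/973.
Combined Bayes factor of the evidence already in hand = 1.2 × 2.1 = 2.52.
Odds after that evidence = (27/973) × 2.52 = 243/3475.
Target odds = 0.9/0.1 = 9.
Need 1.6ⁿ ≥ 9 ÷ (243/3475) = 3475/27.
1.6¹⁰ ≈109.951 falls short of 3475/27 but 1.6¹¹ ≈175.922 reaches it, so n = 11.

11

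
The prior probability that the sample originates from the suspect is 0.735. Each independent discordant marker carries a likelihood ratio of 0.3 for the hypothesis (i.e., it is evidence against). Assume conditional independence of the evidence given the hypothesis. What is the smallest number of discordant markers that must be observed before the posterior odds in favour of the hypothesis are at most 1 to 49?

Prior odds: 0.735 ÷ 0.265 = 147/53.
Likelihood ratio per discordant marker = 0.3.
Target odds = 1/49.
Require 0.3ⁿ ≤ 1/49 ÷ (147/53) = 53/7203.
0.3⁴ = 0.0081 is still above 53/7203 but 0.3⁵ = 243/100000 is at or below it, so n = 5.

5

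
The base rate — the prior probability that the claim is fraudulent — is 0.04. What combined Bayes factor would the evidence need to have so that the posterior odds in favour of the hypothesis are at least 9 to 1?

216

Prior odds = 0.04/0.96 = 1/24.
Target odds = 9.
Required Bayes factor = 9 ÷ (1/24) = 216.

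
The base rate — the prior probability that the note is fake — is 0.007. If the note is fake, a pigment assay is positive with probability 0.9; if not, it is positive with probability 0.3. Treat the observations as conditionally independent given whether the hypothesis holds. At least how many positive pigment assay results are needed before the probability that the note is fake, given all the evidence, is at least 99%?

Prior odds = 0.007/0.993 = 7/993.
Likelihood ratio of a positive = 0.9/0.3 = 3.
Target odds: 0.99 ÷ 0.01 = 99.
Require 3ⁿ ≥ 99 ÷ (7/993) = 98307/7.
3⁸ = 6561 falls short of 98307/7 but 3⁹ = 19683 reaches it, so n = 9.

9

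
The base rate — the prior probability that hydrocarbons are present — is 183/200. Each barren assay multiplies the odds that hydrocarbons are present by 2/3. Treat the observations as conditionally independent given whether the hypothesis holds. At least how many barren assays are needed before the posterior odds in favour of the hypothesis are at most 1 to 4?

10

Prior odds = 0.915/0.085 = 183/17.
Likelihood ratio per barren assay = 2/3.
Target odds = 0.25.
Require (2/3)ⁿ ≤ 0.25 ÷ (183/17) = 17/732.
(2/3)⁹ = 512/19683 is still above 17/732 but (2/3)¹⁰ = 1024/59049 is at or below it, so n = 10.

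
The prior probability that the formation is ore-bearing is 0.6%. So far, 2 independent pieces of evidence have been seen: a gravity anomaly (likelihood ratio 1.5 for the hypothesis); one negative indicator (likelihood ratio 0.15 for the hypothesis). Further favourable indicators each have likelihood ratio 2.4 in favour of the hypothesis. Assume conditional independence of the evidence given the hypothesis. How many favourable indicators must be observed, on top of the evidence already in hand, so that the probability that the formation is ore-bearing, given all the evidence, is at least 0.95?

11

Prior odds = 0.006/0.994 = 3/497.
Combined Bayes factor of the evidence already in hand = 1.5 × 0.15 = 0.225.
Odds after that evidence = (3/497) × 0.225 = 27/19880.
Target odds = 0.95/0.05 = 19.
Need 2.4ⁿ ≥ 19 ÷ (27/19880) = 377720/27.
2.4¹⁰ ≈6340.34 falls short of 377720/27 but 2.4¹¹ ≈15216.8 reaches it, so n = 11.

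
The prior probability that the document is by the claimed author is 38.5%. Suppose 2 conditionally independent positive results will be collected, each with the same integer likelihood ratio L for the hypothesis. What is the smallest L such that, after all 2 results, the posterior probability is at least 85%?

4

Prior odds = 0.385/0.615 = 77/123.
Target odds = 0.85/0.15 = 17/3.
Need L² ≥ 17/3 ÷ (77/123) = 697/77.
3² = 9 < 697/77 ≤ 16 = 4², so L = 4.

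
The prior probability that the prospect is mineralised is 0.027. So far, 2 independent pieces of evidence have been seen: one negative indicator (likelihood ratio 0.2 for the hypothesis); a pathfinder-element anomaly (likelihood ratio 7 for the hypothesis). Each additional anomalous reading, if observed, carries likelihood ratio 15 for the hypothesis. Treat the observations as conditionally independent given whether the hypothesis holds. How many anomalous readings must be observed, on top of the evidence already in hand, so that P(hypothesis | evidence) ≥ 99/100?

3

Prior odds = 0.027/0.973 = 27/973.
Combined Bayes factor of the evidence already in hand = 0.2 × 7 = 1.4.
Odds after that evidence = (27/973) × 1.4 = 27/695.
Target odds = 0.99/0.01 = 99.
Need 15ⁿ ≥ 99 ÷ (27/695) = 7645/3.
15² = 225 falls short of 7645/3 but 15³ = 3375 reaches it, so n = 3.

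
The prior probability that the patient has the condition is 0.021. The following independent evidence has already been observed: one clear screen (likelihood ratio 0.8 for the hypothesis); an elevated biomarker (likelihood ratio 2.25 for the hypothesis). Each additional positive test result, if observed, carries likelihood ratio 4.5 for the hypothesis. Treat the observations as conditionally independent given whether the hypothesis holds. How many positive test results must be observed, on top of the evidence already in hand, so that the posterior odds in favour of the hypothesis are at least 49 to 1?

5

Prior odds = 0.021/0.979 = 21/979.
Combined Bayes factor of the evidence already in hand = 0.8 × 2.25 = 1.8.
Odds after that evidence = (21/979) × 1.8 = 189/4895.
Target odds = 49.
Need 4.5ⁿ ≥ 49 ÷ (189/4895) = 34265/27.
4.5⁴ = 410.0625 falls short of 34265/27 but 4.5⁵ = 1845.28125 reaches it, so n = 5.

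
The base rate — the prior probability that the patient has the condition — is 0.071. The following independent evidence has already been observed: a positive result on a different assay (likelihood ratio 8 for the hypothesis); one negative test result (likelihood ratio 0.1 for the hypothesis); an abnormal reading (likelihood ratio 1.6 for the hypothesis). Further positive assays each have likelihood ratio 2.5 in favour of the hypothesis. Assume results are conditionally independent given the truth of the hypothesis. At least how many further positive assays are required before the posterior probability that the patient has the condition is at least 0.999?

Prior odds = 0.071/0.929 = 71/929.
Combined Bayes factor of the evidence already in hand = 8 × 0.1 × 1.6 = 1.28.
Odds after that evidence = (71/929) × 1.28 = 2272/23225.
Target odds = 0.999/0.001 = 999.
Need 2.5ⁿ ≥ 999 ÷ (2272/23225) = 23201775/2272.
2.5¹⁰ = 9765625/1024 falls short of 23201775/2272 but 2.5¹¹ = 48828125/2048 reaches it, so n = 11.

11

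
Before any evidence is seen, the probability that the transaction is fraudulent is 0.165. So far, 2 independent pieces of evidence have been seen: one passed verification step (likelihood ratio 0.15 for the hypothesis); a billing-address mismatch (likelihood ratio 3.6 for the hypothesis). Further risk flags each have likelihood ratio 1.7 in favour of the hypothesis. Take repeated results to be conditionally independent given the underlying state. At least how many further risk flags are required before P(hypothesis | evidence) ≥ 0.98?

Prior odds = 0.165/0.835 = 33/167.
Combined Bayes factor of the evidence already in hand = 0.15 × 3.6 = 0.54.
Odds after that evidence = (33/167) × 0.54 = 891/8350.
Target odds = 0.98/0.02 = 49.
Need 1.7ⁿ ≥ 49 ÷ (891/8350) = 409150/891.
1.7¹¹ ≈342.719 falls short of 409150/891 but 1.7¹² ≈582.622 reaches it, so n = 12.

12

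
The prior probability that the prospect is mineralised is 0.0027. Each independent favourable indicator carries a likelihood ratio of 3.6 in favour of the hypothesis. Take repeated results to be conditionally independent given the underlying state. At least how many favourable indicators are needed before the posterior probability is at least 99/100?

9

Prior odds: 0.0027 ÷ 0.9973 = 27/9973.
Likelihood ratio per favourable indicator = 3.6.
Target odds: 0.99 ÷ 0.01 = 99.
Need (27/9973) × 3.6ⁿ ≥ 99, i.e. 3.6ⁿ ≥ 109703/3.
3.6⁸ ≈28211.1 falls short of 109703/3 but 3.6⁹ ≈101560 reaches it, so n = 9.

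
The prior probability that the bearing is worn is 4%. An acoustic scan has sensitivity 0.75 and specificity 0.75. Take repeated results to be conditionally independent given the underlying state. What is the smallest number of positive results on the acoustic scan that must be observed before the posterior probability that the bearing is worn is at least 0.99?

Prior odds: 0.04 ÷ 0.96 = 1/24.
False-positive rate = 1 − 0.75 = 0.25; likelihood ratio of a positive = 0.75/0.25 = 3.
Target posterior odds = 0.99/0.01 = 99.
Require 3ⁿ ≥ 99 ÷ (1/24) = 2376.
3⁷ = 2187 falls short of 2376 but 3⁸ = 6561 reaches it, so n = 8.

8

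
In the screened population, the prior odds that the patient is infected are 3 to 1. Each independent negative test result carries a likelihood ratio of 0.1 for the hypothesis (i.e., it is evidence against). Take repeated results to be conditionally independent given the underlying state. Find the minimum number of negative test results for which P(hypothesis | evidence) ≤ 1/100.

Prior odds = 3.
Likelihood ratio per negative test result = 0.1.
Target posterior odds = 0.01/0.99 = 1/99.
Require 0.1ⁿ ≤ 1/99 ÷ 3 = 1/297.
0.1² = 0.01 is still above 1/297 but 0.1³ = 0.001 is at or below it, so n = 3.

3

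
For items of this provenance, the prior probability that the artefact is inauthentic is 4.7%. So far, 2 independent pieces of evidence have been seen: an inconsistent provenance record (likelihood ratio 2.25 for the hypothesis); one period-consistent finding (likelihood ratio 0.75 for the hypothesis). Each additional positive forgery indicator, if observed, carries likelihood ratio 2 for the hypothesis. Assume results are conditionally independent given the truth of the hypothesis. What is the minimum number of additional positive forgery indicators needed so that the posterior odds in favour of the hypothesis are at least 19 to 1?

Prior odds = 0.047/0.953 = 47/953.
Combined Bayes factor of the evidence already in hand = 2.25 × 0.75 = 1.6875.
Odds after that evidence = (47/953) × 1.6875 = 1269/15248.
Target odds = 19.
Need 2ⁿ ≥ 19 ÷ (1269/15248) = 289712/1269.
2⁷ = 128 falls short of 289712/1269 but 2⁸ = 256 reaches it, so n = 8.

8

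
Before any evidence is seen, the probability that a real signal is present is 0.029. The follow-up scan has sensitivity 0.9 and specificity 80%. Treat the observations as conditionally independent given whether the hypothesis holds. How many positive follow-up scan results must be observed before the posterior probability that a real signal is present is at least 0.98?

Prior odds = 0.029/0.971 = 29/971.
False-positive rate = 1 − 0.8 = 0.2; likelihood ratio of a positive = 0.9/0.2 = 4.5.
Target odds: 0.98 ÷ 0.02 = 49.
Need (29/971) × 4.5ⁿ ≥ 49, i.e. 4.5ⁿ ≥ 47579/29.
4.5⁴ = 410.0625 falls short of 47579/29 but 4.5⁵ = 1845.28125 reaches it, so n = 5.

5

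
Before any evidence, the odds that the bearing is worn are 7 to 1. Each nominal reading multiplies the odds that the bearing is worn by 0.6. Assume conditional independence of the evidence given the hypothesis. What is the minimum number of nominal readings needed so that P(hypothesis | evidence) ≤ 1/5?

Prior odds = 7.
Likelihood ratio per nominal reading = 0.6.
Target posterior odds = 0.2/0.8 = 0.25.
Require 0.6ⁿ ≤ 0.25 ÷ 7 = 1/28.
0.6⁶ = 729/15625 is still above 1/28 but 0.6⁷ = 2187/78125 is at or below it, so n = 7.

7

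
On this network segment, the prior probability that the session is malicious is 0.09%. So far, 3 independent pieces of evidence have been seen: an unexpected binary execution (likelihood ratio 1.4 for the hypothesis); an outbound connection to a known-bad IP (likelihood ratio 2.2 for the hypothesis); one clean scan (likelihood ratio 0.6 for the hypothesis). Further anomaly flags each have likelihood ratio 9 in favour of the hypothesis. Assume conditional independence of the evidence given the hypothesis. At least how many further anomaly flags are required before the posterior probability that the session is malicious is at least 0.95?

Prior odds = 0.0009/0.9991 = 9/9991.
Combined Bayes factor of the evidence already in hand = 1.4 × 2.2 × 0.6 = 1.848.
Odds after that evidence = (9/9991) × 1.848 = 2079/1248875.
Target odds = 0.95/0.05 = 19.
Need 9ⁿ ≥ 19 ÷ (2079/1248875) = 23728625/2079.
9⁴ = 6561 falls short of 23728625/2079 but 9⁵ = 59049 reaches it, so n = 5.

5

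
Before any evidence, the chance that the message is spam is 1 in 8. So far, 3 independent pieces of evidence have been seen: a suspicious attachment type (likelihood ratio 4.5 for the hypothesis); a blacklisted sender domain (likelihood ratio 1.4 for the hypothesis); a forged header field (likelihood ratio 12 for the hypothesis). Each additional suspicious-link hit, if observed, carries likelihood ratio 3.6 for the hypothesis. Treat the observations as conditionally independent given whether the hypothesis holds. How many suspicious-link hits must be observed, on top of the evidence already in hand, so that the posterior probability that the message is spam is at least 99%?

2

Prior odds = 0.125/0.875 = 1/7.
Combined Bayes factor of the evidence already in hand = 4.5 × 1.4 × 12 = 75.6.
Odds after that evidence = (1/7) × 75.6 = 10.8.
Target odds = 0.99/0.01 = 99.
Need 3.6ⁿ ≥ 99 ÷ 10.8 = 55/6.
3.6¹ = 3.6 falls short of 55/6 but 3.6² = 12.96 reaches it, so n = 2.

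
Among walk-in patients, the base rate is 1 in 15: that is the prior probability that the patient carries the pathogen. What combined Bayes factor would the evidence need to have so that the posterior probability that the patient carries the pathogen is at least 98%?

686

Prior odds = (1/15)/(14/15) = 1/14.
Target odds = 0.98/0.02 = 49.
Required Bayes factor = 49 ÷ (1/14) = 686.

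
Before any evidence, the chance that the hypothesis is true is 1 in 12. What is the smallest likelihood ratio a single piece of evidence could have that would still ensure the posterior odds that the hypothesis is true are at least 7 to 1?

Prior odds = (1/12)/(11/12) = 1/11.
Target odds = 7.
Required Bayes factor = 7 ÷ (1/11) = 77.

77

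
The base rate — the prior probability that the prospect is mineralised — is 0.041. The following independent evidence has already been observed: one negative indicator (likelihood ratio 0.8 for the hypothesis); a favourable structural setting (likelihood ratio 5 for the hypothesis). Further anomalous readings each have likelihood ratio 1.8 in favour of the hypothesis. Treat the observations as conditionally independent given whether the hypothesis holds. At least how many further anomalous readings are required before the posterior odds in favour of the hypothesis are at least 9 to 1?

7

Prior odds = 0.041/0.959 = 41/959.
Combined Bayes factor of the evidence already in hand = 0.8 × 5 = 4.
Odds after that evidence = (41/959) × 4 = 164/959.
Target odds = 9.
Need 1.8ⁿ ≥ 9 ÷ (164/959) = 8631/164.
1.8⁶ = 531441/15625 falls short of 8631/164 but 1.8⁷ = 4782969/78125 reaches it, so n = 7.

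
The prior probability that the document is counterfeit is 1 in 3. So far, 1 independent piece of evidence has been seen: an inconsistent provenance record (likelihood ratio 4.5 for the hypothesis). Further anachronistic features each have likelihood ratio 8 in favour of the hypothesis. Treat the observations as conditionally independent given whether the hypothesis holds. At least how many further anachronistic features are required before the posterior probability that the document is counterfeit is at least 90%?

1

Prior odds = (1/3)/(2/3) = 0.5.
Bayes factor of the evidence already in hand = 4.5.
Odds after that evidence = 0.5 × 4.5 = 2.25.
Target odds = 0.9/0.1 = 9.
Need 8ⁿ ≥ 9 ÷ 2.25 = 4.
8¹ = 8, which meets the required 4; so n = 1.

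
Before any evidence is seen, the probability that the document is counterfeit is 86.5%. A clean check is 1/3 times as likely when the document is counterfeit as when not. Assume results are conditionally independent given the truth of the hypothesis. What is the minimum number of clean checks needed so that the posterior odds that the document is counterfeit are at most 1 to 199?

7

Prior odds: 0.865 ÷ 0.135 = 173/27.
Likelihood ratio per clean check = 1/3.
Target odds = 1/199.
Require (1/3)ⁿ ≤ 1/199 ÷ (173/27) = 27/34427.
(1/3)⁶ = 1/729 is still above 27/34427 but (1/3)⁷ = 1/2187 is at or below it, so n = 7.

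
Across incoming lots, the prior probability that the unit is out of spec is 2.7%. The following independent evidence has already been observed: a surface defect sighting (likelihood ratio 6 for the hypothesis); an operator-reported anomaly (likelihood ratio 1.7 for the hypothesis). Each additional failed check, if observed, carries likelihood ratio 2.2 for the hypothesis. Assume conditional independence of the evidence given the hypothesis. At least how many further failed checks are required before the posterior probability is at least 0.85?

4

Prior odds = 0.027/0.973 = 27/973.
Combined Bayes factor of the evidence already in hand = 6 × 1.7 = 10.2.
Odds after that evidence = (27/973) × 10.2 = 1377/4865.
Target odds = 0.85/0.15 = 17/3.
Need 2.2ⁿ ≥ 17/3 ÷ (1377/4865) = 4865/243.
2.2³ = 10.648 falls short of 4865/243 but 2.2⁴ = 23.4256 reaches it, so n = 4.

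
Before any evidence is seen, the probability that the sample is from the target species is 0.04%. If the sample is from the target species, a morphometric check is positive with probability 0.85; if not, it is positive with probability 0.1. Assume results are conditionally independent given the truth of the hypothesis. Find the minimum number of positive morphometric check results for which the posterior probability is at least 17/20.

5

Prior odds = 0.0004/0.9996 = 1/2499.
Likelihood ratio of a positive = 0.85/0.1 = 8.5.
Target posterior odds = 0.85/0.15 = 17/3.
Require 8.5ⁿ ≥ 17/3 ÷ (1/2499) = 14161.
8.5⁴ = 5220.0625 falls short of 14161 but 8.5⁵ = 44370.53125 reaches it, so n = 5.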